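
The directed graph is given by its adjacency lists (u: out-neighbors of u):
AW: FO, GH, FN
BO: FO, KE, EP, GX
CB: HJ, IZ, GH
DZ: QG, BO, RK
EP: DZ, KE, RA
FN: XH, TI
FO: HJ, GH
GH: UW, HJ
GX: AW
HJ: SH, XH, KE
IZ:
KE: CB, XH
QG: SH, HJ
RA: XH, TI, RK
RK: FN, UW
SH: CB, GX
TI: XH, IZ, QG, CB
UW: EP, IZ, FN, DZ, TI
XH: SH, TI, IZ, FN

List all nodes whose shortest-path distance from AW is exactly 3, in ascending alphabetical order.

CB, DZ, EP, IZ, KE, QG, SH

Level 0: AW
Level 1: FN, FO, GH
Level 2: HJ, TI, UW, XH
Level 3: CB, DZ, EP, IZ, KE, QG, SH
Level 4: BO, GX, RA, RK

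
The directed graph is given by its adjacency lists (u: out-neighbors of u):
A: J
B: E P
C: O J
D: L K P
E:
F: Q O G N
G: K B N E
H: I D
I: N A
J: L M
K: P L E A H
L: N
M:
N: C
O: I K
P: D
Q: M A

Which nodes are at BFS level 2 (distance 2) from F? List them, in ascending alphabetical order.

A, B, C, E, I, K, M

Level 0: F
Level 1: G, N, O, Q
Level 2: A, B, C, E, I, K, M
Level 3: H, J, L, P
Level 4: D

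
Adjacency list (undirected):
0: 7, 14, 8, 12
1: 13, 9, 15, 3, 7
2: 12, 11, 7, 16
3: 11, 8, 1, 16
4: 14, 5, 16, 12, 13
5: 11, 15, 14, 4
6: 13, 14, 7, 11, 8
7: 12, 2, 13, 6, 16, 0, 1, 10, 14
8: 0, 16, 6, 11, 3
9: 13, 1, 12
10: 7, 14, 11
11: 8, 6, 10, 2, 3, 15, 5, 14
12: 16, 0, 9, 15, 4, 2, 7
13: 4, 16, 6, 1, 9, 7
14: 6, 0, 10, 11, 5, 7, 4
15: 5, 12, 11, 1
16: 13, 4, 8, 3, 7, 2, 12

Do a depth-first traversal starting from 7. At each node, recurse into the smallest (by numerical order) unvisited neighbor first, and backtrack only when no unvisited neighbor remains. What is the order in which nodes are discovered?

Visit 7
7 → 0
0 → 8
8 → 3
3 → 1
1 → 9
9 → 12
12 → 2
2 → 11
11 → 5
5 → 4
4 → 13
13 → 6
6 → 14
14 → 10
13 → 16
5 → 15

7, 0, 8, 3, 1, 9, 12, 2, 11, 5, 4, 13, 6, 14, 10, 16, 15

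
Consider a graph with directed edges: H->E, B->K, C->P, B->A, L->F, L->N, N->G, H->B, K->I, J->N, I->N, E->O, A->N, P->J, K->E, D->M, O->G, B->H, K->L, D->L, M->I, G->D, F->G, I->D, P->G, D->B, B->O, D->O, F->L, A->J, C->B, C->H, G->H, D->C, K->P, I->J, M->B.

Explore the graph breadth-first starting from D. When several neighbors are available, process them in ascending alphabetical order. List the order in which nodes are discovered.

Visit D; enqueue B, C, L, M, O → queue [B, C, L, M, O]
Visit B; enqueue A, H, K → queue [C, L, M, O, A, H, K]
Visit C; enqueue P → queue [L, M, O, A, H, K, P]
Visit L; enqueue F, N → queue [M, O, A, H, K, P, F, N]
Visit M; enqueue I → queue [O, A, H, K, P, F, N, I]
Visit O; enqueue G → queue [A, H, K, P, F, N, I, G]
Visit A; enqueue J → queue [H, K, P, F, N, I, G, J]
Visit H; enqueue E → queue [K, P, F, N, I, G, J, E]
Visit K → queue [P, F, N, I, G, J, E]
Visit P → queue [F, N, I, G, J, E]
Visit F → queue [N, I, G, J, E]
Visit N → queue [I, G, J, E]
Visit I → queue [G, J, E]
Visit G → queue [J, E]
Visit J → queue [E]
Visit E → queue []

D, B, C, L, M, O, A, H, K, P, F, N, I, G, J, E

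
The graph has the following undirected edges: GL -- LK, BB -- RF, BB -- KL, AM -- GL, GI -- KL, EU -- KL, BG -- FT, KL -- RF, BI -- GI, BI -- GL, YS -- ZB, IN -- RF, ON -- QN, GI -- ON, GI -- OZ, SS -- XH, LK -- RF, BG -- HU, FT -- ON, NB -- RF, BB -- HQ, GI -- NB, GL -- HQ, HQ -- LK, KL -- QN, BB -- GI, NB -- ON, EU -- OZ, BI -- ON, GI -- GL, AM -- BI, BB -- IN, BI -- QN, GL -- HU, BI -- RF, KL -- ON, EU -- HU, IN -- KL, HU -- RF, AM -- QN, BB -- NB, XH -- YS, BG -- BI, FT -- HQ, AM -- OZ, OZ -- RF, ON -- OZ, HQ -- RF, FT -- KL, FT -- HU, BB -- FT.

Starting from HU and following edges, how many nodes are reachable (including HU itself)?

18

BFS from HU visits: HU, BG, EU, FT, GL, RF, BI, KL, OZ, BB, HQ, ON, AM, GI, LK, IN, NB, QN
Reachable nodes: 18 of 22 total.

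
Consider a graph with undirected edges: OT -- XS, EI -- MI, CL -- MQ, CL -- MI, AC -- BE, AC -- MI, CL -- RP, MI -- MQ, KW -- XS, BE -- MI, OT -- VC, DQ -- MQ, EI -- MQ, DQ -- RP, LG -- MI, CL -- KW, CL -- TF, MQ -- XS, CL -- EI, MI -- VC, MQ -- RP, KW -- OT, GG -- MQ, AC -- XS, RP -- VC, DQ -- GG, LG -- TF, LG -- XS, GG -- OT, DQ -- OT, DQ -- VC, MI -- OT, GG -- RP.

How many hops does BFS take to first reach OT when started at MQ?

Level 0: MQ
Level 1: CL, DQ, EI, GG, MI, RP, XS
Level 2: AC, BE, KW, LG, OT, TF, VC
OT first appears at level 2.

2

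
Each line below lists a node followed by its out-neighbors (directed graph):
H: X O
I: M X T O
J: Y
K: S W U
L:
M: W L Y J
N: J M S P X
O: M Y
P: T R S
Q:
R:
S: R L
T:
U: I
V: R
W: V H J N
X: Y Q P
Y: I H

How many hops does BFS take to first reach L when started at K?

Level 0: K
Level 1: S, U, W
Level 2: H, I, J, L, N, R, V
Level 3: M, O, P, T, X, Y
Level 4: Q
L first appears at level 2.

2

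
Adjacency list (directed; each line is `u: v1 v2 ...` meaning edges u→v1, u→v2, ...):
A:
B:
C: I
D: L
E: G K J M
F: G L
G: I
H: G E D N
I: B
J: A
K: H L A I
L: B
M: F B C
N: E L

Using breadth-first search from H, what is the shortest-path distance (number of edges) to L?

Level 0: H
Level 1: D, E, G, N
Level 2: I, J, K, L, M
Level 3: A, B, C, F
L first appears at level 2.

2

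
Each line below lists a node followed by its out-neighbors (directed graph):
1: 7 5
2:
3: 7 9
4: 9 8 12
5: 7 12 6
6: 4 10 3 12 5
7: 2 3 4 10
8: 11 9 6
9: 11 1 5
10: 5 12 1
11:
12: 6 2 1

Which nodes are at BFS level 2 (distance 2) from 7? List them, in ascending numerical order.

1, 5, 8, 9, 12

Level 0: 7
Level 1: 2, 3, 4, 10
Level 2: 1, 5, 8, 9, 12
Level 3: 6, 11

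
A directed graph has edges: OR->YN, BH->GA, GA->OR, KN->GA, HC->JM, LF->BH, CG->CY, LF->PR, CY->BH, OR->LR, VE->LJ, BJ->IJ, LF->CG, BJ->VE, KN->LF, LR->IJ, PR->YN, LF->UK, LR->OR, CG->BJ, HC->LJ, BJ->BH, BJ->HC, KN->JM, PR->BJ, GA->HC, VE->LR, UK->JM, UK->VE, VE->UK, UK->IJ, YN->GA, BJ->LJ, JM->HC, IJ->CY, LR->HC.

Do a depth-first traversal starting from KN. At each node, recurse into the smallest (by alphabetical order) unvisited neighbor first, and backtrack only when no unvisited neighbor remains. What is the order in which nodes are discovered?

Visit KN
KN → GA
GA → HC
HC → JM
HC → LJ
GA → OR
OR → LR
LR → IJ
IJ → CY
CY → BH
OR → YN
KN → LF
LF → CG
CG → BJ
BJ → VE
VE → UK
LF → PR

KN, GA, HC, JM, LJ, OR, LR, IJ, CY, BH, YN, LF, CG, BJ, VE, UK, PR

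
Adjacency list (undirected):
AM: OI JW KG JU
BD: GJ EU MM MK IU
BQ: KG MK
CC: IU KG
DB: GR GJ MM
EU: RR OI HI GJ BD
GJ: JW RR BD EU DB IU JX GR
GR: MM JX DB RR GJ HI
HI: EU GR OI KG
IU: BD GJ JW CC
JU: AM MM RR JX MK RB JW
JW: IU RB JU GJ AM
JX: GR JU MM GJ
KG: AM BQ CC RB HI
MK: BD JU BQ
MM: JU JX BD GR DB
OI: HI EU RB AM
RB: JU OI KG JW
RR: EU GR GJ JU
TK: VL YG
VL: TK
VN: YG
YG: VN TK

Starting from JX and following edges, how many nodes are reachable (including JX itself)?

BFS from JX visits: JX, GR, JU, MM, GJ, DB, RR, HI, AM, MK, RB, JW, BD, EU, IU, OI, KG, BQ, CC
Reachable nodes: 19 of 23 total.

19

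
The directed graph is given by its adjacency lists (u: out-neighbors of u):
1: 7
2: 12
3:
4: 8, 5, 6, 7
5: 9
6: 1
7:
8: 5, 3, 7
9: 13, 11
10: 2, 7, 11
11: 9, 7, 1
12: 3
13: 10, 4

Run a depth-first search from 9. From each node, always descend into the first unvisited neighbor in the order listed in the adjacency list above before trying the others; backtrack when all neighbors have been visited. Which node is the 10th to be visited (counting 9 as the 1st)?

Visit 9
9 → 13
13 → 10
10 → 2
2 → 12
12 → 3
10 → 7
10 → 11
11 → 1
13 → 4
4 → 8
8 → 5
4 → 6

Visit order: 9, 13, 10, 2, 12, 3, 7, 11, 1, 4, 8, 5, 6

4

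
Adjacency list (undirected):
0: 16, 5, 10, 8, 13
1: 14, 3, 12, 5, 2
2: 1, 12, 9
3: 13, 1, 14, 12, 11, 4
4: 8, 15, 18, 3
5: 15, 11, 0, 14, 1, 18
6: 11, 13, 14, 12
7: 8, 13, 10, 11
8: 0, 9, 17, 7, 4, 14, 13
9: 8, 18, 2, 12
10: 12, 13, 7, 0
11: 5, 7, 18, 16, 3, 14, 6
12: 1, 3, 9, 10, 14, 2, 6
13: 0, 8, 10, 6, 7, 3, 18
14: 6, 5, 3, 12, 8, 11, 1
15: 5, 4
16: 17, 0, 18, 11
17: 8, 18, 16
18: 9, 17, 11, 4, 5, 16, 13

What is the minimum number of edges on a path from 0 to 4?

2

Level 0: 0
Level 1: 5, 8, 10, 13, 16
Level 2: 1, 3, 4, 6, 7, 9, 11, 12, 14, 15, 17, 18
Level 3: 2
4 first appears at level 2.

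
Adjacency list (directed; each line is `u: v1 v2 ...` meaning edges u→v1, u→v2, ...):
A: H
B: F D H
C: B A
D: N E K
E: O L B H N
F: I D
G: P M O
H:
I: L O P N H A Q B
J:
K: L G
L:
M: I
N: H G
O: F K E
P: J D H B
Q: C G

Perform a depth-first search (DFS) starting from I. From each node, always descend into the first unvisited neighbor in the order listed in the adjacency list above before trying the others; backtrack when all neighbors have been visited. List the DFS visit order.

I → L → O → F → D → N → H → G → P → J → B → M → E → K → A → Q → C

Visit I
I → L
I → O
O → F
F → D
D → N
N → H
N → G
G → P
P → J
P → B
G → M
D → E
D → K
I → A
I → Q
Q → C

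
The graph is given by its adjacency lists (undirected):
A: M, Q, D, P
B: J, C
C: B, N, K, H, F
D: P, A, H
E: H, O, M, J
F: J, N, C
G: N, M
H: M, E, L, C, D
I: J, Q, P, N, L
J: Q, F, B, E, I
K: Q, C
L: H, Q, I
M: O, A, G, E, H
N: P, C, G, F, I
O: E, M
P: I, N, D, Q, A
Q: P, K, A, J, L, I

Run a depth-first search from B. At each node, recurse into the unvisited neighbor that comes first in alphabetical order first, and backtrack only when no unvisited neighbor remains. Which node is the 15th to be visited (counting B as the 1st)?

K

Visit B
B → C
C → F
F → J
J → E
E → H
H → D
D → A
A → M
M → G
G → N
N → I
I → L
L → Q
Q → K
Q → P
M → O

Visit order: B, C, F, J, E, H, D, A, M, G, N, I, L, Q, K, P, O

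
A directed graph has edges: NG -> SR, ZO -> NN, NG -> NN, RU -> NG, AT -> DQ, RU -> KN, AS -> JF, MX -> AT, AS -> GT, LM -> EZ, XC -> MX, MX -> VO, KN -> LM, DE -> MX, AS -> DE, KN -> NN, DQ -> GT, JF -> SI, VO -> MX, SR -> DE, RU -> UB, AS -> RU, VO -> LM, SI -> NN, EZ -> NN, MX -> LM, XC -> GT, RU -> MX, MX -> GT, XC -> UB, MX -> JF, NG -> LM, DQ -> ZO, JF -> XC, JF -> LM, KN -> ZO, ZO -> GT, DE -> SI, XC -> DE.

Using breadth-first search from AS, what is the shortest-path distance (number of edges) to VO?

3

Level 0: AS
Level 1: DE, GT, JF, RU
Level 2: KN, LM, MX, NG, SI, UB, XC
Level 3: AT, EZ, NN, SR, VO, ZO
Level 4: DQ
VO first appears at level 3.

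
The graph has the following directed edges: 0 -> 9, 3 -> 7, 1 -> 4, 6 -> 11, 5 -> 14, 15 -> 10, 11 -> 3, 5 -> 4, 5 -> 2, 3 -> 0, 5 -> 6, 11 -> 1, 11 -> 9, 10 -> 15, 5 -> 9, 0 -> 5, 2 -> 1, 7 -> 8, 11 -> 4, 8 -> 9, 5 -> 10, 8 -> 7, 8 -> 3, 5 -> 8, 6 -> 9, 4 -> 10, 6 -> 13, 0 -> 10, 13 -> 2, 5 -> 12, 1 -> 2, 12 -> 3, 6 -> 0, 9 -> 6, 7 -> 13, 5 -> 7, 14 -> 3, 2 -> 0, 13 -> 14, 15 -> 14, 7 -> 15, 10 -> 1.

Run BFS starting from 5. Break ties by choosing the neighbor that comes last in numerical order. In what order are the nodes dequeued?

5, 14, 12, 10, 9, 8, 7, 6, 4, 2, 3, 15, 1, 13, 11, 0

Visit 5; enqueue 14, 12, 10, 9, 8, 7, 6, 4, 2 → queue [14, 12, 10, 9, 8, 7, 6, 4, 2]
Visit 14; enqueue 3 → queue [12, 10, 9, 8, 7, 6, 4, 2, 3]
Visit 12 → queue [10, 9, 8, 7, 6, 4, 2, 3]
Visit 10; enqueue 15, 1 → queue [9, 8, 7, 6, 4, 2, 3, 15, 1]
Visit 9 → queue [8, 7, 6, 4, 2, 3, 15, 1]
Visit 8 → queue [7, 6, 4, 2, 3, 15, 1]
Visit 7; enqueue 13 → queue [6, 4, 2, 3, 15, 1, 13]
Visit 6; enqueue 11, 0 → queue [4, 2, 3, 15, 1, 13, 11, 0]
Visit 4 → queue [2, 3, 15, 1, 13, 11, 0]
Visit 2 → queue [3, 15, 1, 13, 11, 0]
Visit 3 → queue [15, 1, 13, 11, 0]
Visit 15 → queue [1, 13, 11, 0]
Visit 1 → queue [13, 11, 0]
Visit 13 → queue [11, 0]
Visit 11 → queue [0]
Visit 0 → queue []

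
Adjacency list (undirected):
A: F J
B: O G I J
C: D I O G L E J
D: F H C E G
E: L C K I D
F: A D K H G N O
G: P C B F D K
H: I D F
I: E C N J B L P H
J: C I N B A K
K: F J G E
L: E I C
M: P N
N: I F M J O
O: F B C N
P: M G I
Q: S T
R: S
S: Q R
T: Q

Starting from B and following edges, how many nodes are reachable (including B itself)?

BFS from B visits: B, O, J, I, G, N, F, C, K, A, P, L, H, E, D, M
Reachable nodes: 16 of 20 total.

16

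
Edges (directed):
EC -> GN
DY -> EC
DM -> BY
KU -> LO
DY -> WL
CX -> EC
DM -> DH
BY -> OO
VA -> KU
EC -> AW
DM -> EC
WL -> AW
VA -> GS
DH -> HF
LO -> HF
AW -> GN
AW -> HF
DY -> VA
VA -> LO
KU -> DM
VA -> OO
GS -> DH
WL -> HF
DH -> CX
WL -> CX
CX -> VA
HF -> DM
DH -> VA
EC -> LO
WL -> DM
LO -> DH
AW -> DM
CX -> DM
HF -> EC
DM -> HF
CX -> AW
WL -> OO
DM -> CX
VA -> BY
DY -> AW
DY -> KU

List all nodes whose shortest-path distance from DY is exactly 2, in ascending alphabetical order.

BY, CX, DM, GN, GS, HF, LO, OO

Level 0: DY
Level 1: AW, EC, KU, VA, WL
Level 2: BY, CX, DM, GN, GS, HF, LO, OO
Level 3: DH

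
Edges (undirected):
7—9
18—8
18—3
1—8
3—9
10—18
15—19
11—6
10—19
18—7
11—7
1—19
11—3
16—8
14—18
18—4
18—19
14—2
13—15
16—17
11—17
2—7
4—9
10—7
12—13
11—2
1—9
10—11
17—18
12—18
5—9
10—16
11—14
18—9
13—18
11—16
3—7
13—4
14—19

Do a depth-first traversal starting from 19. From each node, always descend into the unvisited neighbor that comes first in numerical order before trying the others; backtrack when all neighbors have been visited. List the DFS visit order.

Visit 19
19 → 1
1 → 8
8 → 16
16 → 10
10 → 7
7 → 2
2 → 11
11 → 3
3 → 9
9 → 4
4 → 13
13 → 12
12 → 18
18 → 14
18 → 17
13 → 15
9 → 5
11 → 6

19, 1, 8, 16, 10, 7, 2, 11, 3, 9, 4, 13, 12, 18, 14, 17, 15, 5, 6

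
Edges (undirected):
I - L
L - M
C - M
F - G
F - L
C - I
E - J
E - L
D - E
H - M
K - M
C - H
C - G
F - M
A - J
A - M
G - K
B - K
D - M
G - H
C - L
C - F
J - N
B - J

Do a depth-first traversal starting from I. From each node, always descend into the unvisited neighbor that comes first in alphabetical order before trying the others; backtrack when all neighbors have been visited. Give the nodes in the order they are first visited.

I → C → F → G → H → M → A → J → B → K → E → D → L → N

Visit I
I → C
C → F
F → G
G → H
H → M
M → A
A → J
J → B
B → K
J → E
E → D
E → L
J → N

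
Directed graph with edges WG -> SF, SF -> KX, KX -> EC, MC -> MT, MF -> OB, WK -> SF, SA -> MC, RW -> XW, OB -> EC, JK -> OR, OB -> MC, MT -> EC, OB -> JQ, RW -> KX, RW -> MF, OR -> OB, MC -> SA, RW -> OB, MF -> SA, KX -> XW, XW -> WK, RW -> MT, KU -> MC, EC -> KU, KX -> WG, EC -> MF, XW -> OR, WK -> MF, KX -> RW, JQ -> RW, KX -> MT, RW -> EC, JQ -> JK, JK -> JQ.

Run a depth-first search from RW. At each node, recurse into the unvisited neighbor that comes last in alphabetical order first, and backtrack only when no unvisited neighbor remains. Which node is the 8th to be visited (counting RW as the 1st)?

Visit RW
RW → XW
XW → WK
WK → SF
SF → KX
KX → WG
KX → MT
MT → EC
EC → MF
MF → SA
SA → MC
MF → OB
OB → JQ
JQ → JK
JK → OR
EC → KU

Visit order: RW, XW, WK, SF, KX, WG, MT, EC, MF, SA, MC, OB, JQ, JK, OR, KU

EC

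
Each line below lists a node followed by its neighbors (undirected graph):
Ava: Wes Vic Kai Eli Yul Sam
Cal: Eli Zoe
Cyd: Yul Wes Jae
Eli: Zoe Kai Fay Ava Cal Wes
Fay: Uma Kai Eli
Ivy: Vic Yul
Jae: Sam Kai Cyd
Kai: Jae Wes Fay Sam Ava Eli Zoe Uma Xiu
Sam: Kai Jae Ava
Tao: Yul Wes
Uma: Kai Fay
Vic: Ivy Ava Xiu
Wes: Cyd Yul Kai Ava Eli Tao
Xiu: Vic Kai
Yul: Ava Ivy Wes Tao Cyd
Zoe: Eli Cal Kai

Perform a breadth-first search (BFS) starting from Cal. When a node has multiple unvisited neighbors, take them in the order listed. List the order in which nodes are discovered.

Cal → Eli → Zoe → Kai → Fay → Ava → Wes → Jae → Sam → Uma → Xiu → Vic → Yul → Cyd → Tao → Ivy

Visit Cal; enqueue Eli, Zoe → queue [Eli, Zoe]
Visit Eli; enqueue Kai, Fay, Ava, Wes → queue [Zoe, Kai, Fay, Ava, Wes]
Visit Zoe → queue [Kai, Fay, Ava, Wes]
Visit Kai; enqueue Jae, Sam, Uma, Xiu → queue [Fay, Ava, Wes, Jae, Sam, Uma, Xiu]
Visit Fay → queue [Ava, Wes, Jae, Sam, Uma, Xiu]
Visit Ava; enqueue Vic, Yul → queue [Wes, Jae, Sam, Uma, Xiu, Vic, Yul]
Visit Wes; enqueue Cyd, Tao → queue [Jae, Sam, Uma, Xiu, Vic, Yul, Cyd, Tao]
Visit Jae → queue [Sam, Uma, Xiu, Vic, Yul, Cyd, Tao]
Visit Sam → queue [Uma, Xiu, Vic, Yul, Cyd, Tao]
Visit Uma → queue [Xiu, Vic, Yul, Cyd, Tao]
Visit Xiu → queue [Vic, Yul, Cyd, Tao]
Visit Vic; enqueue Ivy → queue [Yul, Cyd, Tao, Ivy]
Visit Yul → queue [Cyd, Tao, Ivy]
Visit Cyd → queue [Tao, Ivy]
Visit Tao → queue [Ivy]
Visit Ivy → queue []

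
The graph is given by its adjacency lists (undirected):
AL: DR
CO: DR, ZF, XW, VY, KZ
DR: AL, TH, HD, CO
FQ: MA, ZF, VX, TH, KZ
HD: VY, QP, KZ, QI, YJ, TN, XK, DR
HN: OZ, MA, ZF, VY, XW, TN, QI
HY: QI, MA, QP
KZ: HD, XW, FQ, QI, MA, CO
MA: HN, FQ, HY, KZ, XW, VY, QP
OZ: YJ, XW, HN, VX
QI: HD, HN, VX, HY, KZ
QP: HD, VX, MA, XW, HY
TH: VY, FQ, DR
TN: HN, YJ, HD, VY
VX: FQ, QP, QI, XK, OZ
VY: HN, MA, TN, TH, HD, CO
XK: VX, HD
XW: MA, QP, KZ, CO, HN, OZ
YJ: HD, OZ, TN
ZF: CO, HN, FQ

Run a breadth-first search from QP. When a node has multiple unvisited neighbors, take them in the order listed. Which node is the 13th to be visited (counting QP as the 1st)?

Visit QP; enqueue HD, VX, MA, XW, HY → queue [HD, VX, MA, XW, HY]
Visit HD; enqueue VY, KZ, QI, YJ, TN, XK, DR → queue [VX, MA, XW, HY, VY, KZ, QI, YJ, TN, XK, DR]
Visit VX; enqueue FQ, OZ → queue [MA, XW, HY, VY, KZ, QI, YJ, TN, XK, DR, FQ, OZ]
Visit MA; enqueue HN → queue [XW, HY, VY, KZ, QI, YJ, TN, XK, DR, FQ, OZ, HN]
Visit XW; enqueue CO → queue [HY, VY, KZ, QI, YJ, TN, XK, DR, FQ, OZ, HN, CO]
Visit HY → queue [VY, KZ, QI, YJ, TN, XK, DR, FQ, OZ, HN, CO]
Visit VY; enqueue TH → queue [KZ, QI, YJ, TN, XK, DR, FQ, OZ, HN, CO, TH]
Visit KZ → queue [QI, YJ, TN, XK, DR, FQ, OZ, HN, CO, TH]
Visit QI → queue [YJ, TN, XK, DR, FQ, OZ, HN, CO, TH]
Visit YJ → queue [TN, XK, DR, FQ, OZ, HN, CO, TH]
Visit TN → queue [XK, DR, FQ, OZ, HN, CO, TH]
Visit XK → queue [DR, FQ, OZ, HN, CO, TH]
Visit DR; enqueue AL → queue [FQ, OZ, HN, CO, TH, AL]
Visit FQ; enqueue ZF → queue [OZ, HN, CO, TH, AL, ZF]
Visit OZ → queue [HN, CO, TH, AL, ZF]
Visit HN → queue [CO, TH, AL, ZF]
Visit CO → queue [TH, AL, ZF]
Visit TH → queue [AL, ZF]
Visit AL → queue [ZF]
Visit ZF → queue []

Visit order: QP, HD, VX, MA, XW, HY, VY, KZ, QI, YJ, TN, XK, DR, FQ, OZ, HN, CO, TH, AL, ZF

DR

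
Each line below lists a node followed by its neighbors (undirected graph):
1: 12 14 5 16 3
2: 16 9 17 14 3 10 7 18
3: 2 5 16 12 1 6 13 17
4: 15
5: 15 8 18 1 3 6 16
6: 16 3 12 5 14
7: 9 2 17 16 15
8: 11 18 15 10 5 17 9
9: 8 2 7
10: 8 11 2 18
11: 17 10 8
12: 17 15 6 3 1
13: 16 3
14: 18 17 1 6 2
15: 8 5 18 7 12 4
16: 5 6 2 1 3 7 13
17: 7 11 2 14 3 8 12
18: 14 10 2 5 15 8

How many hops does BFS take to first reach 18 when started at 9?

2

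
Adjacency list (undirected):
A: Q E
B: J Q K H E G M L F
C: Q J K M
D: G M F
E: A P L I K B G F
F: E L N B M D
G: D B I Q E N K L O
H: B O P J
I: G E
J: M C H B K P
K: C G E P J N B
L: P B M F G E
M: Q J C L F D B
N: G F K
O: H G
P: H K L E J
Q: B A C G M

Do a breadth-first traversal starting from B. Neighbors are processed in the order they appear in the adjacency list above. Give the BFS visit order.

Visit B; enqueue J, Q, K, H, E, G, M, L, F → queue [J, Q, K, H, E, G, M, L, F]
Visit J; enqueue C, P → queue [Q, K, H, E, G, M, L, F, C, P]
Visit Q; enqueue A → queue [K, H, E, G, M, L, F, C, P, A]
Visit K; enqueue N → queue [H, E, G, M, L, F, C, P, A, N]
Visit H; enqueue O → queue [E, G, M, L, F, C, P, A, N, O]
Visit E; enqueue I → queue [G, M, L, F, C, P, A, N, O, I]
Visit G; enqueue D → queue [M, L, F, C, P, A, N, O, I, D]
Visit M → queue [L, F, C, P, A, N, O, I, D]
Visit L → queue [F, C, P, A, N, O, I, D]
Visit F → queue [C, P, A, N, O, I, D]
Visit C → queue [P, A, N, O, I, D]
Visit P → queue [A, N, O, I, D]
Visit A → queue [N, O, I, D]
Visit N → queue [O, I, D]
Visit O → queue [I, D]
Visit I → queue [D]
Visit D → queue []

B, J, Q, K, H, E, G, M, L, F, C, P, A, N, O, I, D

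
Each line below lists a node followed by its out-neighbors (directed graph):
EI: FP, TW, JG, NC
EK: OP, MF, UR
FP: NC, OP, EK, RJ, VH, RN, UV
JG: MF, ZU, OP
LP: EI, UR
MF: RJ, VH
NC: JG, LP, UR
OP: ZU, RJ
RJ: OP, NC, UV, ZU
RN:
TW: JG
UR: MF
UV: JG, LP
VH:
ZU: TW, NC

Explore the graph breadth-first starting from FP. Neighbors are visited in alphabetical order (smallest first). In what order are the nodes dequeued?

FP EK NC OP RJ RN UV VH MF UR JG LP ZU EI TW

Visit FP; enqueue EK, NC, OP, RJ, RN, UV, VH → queue [EK, NC, OP, RJ, RN, UV, VH]
Visit EK; enqueue MF, UR → queue [NC, OP, RJ, RN, UV, VH, MF, UR]
Visit NC; enqueue JG, LP → queue [OP, RJ, RN, UV, VH, MF, UR, JG, LP]
Visit OP; enqueue ZU → queue [RJ, RN, UV, VH, MF, UR, JG, LP, ZU]
Visit RJ → queue [RN, UV, VH, MF, UR, JG, LP, ZU]
Visit RN → queue [UV, VH, MF, UR, JG, LP, ZU]
Visit UV → queue [VH, MF, UR, JG, LP, ZU]
Visit VH → queue [MF, UR, JG, LP, ZU]
Visit MF → queue [UR, JG, LP, ZU]
Visit UR → queue [JG, LP, ZU]
Visit JG → queue [LP, ZU]
Visit LP; enqueue EI → queue [ZU, EI]
Visit ZU; enqueue TW → queue [EI, TW]
Visit EI → queue [TW]
Visit TW → queue []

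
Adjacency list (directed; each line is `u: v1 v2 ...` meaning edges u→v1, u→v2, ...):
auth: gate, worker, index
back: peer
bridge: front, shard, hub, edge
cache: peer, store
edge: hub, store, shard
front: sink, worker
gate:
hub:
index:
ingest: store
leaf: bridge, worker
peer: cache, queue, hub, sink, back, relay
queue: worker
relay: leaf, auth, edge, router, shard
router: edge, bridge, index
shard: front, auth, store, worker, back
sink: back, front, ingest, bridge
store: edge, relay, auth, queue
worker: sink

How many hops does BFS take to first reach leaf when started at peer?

2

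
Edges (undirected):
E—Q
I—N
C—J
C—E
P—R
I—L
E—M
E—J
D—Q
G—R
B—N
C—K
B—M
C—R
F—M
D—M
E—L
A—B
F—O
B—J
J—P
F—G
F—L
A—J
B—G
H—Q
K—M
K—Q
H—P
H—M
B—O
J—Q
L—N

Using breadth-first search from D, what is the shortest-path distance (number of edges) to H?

Level 0: D
Level 1: M, Q
Level 2: B, E, F, H, J, K
Level 3: A, C, G, L, N, O, P
Level 4: I, R
H first appears at level 2.

2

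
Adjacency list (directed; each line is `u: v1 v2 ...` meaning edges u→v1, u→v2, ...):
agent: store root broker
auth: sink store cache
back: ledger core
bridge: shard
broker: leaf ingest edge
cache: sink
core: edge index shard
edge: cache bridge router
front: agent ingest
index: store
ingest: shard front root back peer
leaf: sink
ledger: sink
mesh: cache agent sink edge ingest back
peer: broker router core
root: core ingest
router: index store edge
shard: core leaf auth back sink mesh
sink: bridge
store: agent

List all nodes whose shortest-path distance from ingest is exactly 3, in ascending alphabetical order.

bridge, cache, edge, index, store

Level 0: ingest
Level 1: back, front, peer, root, shard
Level 2: agent, auth, broker, core, leaf, ledger, mesh, router, sink
Level 3: bridge, cache, edge, index, store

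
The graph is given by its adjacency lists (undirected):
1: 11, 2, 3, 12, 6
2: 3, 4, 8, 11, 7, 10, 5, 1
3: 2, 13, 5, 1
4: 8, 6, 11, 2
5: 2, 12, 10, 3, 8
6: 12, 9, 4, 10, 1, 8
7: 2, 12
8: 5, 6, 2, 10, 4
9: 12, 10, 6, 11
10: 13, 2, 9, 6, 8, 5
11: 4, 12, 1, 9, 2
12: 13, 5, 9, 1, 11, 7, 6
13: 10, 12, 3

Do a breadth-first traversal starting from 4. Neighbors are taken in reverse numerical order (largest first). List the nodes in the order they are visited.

4 → 11 → 8 → 6 → 2 → 12 → 9 → 1 → 10 → 5 → 7 → 3 → 13

Visit 4; enqueue 11, 8, 6, 2 → queue [11, 8, 6, 2]
Visit 11; enqueue 12, 9, 1 → queue [8, 6, 2, 12, 9, 1]
Visit 8; enqueue 10, 5 → queue [6, 2, 12, 9, 1, 10, 5]
Visit 6 → queue [2, 12, 9, 1, 10, 5]
Visit 2; enqueue 7, 3 → queue [12, 9, 1, 10, 5, 7, 3]
Visit 12; enqueue 13 → queue [9, 1, 10, 5, 7, 3, 13]
Visit 9 → queue [1, 10, 5, 7, 3, 13]
Visit 1 → queue [10, 5, 7, 3, 13]
Visit 10 → queue [5, 7, 3, 13]
Visit 5 → queue [7, 3, 13]
Visit 7 → queue [3, 13]
Visit 3 → queue [13]
Visit 13 → queue []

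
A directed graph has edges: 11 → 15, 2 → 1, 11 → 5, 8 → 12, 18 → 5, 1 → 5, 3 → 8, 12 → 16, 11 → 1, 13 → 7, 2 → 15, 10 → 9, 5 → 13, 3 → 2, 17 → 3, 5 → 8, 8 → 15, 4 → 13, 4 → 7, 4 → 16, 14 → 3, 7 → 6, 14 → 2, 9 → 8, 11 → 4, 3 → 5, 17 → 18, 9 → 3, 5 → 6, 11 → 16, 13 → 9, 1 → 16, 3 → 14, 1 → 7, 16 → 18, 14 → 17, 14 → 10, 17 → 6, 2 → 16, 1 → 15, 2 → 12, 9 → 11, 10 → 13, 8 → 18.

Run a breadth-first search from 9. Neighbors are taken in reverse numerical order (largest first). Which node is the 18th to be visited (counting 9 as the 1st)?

10

Visit 9; enqueue 11, 8, 3 → queue [11, 8, 3]
Visit 11; enqueue 16, 15, 5, 4, 1 → queue [8, 3, 16, 15, 5, 4, 1]
Visit 8; enqueue 18, 12 → queue [3, 16, 15, 5, 4, 1, 18, 12]
Visit 3; enqueue 14, 2 → queue [16, 15, 5, 4, 1, 18, 12, 14, 2]
Visit 16 → queue [15, 5, 4, 1, 18, 12, 14, 2]
Visit 15 → queue [5, 4, 1, 18, 12, 14, 2]
Visit 5; enqueue 13, 6 → queue [4, 1, 18, 12, 14, 2, 13, 6]
Visit 4; enqueue 7 → queue [1, 18, 12, 14, 2, 13, 6, 7]
Visit 1 → queue [18, 12, 14, 2, 13, 6, 7]
Visit 18 → queue [12, 14, 2, 13, 6, 7]
Visit 12 → queue [14, 2, 13, 6, 7]
Visit 14; enqueue 17, 10 → queue [2, 13, 6, 7, 17, 10]
Visit 2 → queue [13, 6, 7, 17, 10]
Visit 13 → queue [6, 7, 17, 10]
Visit 6 → queue [7, 17, 10]
Visit 7 → queue [17, 10]
Visit 17 → queue [10]
Visit 10 → queue []

Visit order: 9, 11, 8, 3, 16, 15, 5, 4, 1, 18, 12, 14, 2, 13, 6, 7, 17, 10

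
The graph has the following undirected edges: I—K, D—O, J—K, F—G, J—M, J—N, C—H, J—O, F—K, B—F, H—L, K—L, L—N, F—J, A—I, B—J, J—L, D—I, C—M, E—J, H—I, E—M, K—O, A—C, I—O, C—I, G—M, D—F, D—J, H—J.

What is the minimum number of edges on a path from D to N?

Level 0: D
Level 1: F, I, J, O
Level 2: A, B, C, E, G, H, K, L, M, N
N first appears at level 2.

2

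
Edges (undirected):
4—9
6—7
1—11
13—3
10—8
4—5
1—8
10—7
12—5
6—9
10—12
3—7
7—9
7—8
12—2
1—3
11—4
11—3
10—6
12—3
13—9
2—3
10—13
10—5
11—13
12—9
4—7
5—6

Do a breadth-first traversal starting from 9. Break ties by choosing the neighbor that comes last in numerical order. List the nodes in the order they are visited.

Visit 9; enqueue 13, 12, 7, 6, 4 → queue [13, 12, 7, 6, 4]
Visit 13; enqueue 11, 10, 3 → queue [12, 7, 6, 4, 11, 10, 3]
Visit 12; enqueue 5, 2 → queue [7, 6, 4, 11, 10, 3, 5, 2]
Visit 7; enqueue 8 → queue [6, 4, 11, 10, 3, 5, 2, 8]
Visit 6 → queue [4, 11, 10, 3, 5, 2, 8]
Visit 4 → queue [11, 10, 3, 5, 2, 8]
Visit 11; enqueue 1 → queue [10, 3, 5, 2, 8, 1]
Visit 10 → queue [3, 5, 2, 8, 1]
Visit 3 → queue [5, 2, 8, 1]
Visit 5 → queue [2, 8, 1]
Visit 2 → queue [8, 1]
Visit 8 → queue [1]
Visit 1 → queue []

9 13 12 7 6 4 11 10 3 5 2 8 1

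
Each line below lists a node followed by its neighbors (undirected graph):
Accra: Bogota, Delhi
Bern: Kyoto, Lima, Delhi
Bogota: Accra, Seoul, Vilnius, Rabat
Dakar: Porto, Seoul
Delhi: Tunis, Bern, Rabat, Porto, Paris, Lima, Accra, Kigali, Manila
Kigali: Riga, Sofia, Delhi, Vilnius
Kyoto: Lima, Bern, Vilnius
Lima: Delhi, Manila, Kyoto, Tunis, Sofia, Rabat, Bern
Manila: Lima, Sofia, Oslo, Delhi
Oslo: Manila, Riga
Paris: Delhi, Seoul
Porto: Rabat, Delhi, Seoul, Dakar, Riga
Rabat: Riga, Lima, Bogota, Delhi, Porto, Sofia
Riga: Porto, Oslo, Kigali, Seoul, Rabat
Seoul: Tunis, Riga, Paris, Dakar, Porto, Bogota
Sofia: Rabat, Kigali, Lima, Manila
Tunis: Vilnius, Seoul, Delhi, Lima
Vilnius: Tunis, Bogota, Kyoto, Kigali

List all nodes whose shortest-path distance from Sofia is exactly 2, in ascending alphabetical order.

Level 0: Sofia
Level 1: Kigali, Lima, Manila, Rabat
Level 2: Bern, Bogota, Delhi, Kyoto, Oslo, Porto, Riga, Tunis, Vilnius
Level 3: Accra, Dakar, Paris, Seoul

Bern, Bogota, Delhi, Kyoto, Oslo, Porto, Riga, Tunis, Vilnius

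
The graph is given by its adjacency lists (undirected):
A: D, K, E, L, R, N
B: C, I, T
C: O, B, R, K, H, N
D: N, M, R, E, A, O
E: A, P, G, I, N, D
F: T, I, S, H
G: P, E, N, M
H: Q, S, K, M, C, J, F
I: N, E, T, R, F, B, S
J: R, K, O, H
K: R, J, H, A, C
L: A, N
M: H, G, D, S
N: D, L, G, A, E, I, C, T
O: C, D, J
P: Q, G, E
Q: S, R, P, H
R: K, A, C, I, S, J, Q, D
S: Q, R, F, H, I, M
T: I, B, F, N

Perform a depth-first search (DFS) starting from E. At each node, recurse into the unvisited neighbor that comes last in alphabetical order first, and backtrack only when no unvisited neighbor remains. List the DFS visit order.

E, P, Q, S, R, K, J, O, D, N, T, I, F, H, M, G, C, B, L, A

Visit E
E → P
P → Q
Q → S
S → R
R → K
K → J
J → O
O → D
D → N
N → T
T → I
I → F
F → H
H → M
M → G
H → C
C → B
N → L
L → A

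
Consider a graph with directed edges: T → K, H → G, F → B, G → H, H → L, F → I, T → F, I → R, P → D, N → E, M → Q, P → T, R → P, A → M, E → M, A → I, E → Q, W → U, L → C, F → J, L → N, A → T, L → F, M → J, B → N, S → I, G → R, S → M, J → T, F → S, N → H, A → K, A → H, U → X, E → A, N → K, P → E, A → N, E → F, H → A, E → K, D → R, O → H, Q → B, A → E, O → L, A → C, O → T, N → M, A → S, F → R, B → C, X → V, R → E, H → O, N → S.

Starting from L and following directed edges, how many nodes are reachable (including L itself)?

20

BFS from L visits: L, C, F, N, B, I, J, R, S, E, H, K, M, T, P, A, Q, G, O, D
Reachable nodes: 20 of 24 total.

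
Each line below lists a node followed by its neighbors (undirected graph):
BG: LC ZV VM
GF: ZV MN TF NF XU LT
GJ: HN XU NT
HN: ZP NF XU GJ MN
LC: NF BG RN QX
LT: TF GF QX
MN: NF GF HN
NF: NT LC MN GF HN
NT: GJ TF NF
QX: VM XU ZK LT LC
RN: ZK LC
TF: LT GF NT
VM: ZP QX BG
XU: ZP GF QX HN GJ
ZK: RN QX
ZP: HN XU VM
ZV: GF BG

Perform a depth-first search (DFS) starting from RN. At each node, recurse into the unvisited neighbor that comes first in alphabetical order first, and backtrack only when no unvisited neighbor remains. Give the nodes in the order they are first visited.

RN → LC → BG → VM → QX → LT → GF → MN → HN → GJ → NT → NF → TF → XU → ZP → ZV → ZK

Visit RN
RN → LC
LC → BG
BG → VM
VM → QX
QX → LT
LT → GF
GF → MN
MN → HN
HN → GJ
GJ → NT
NT → NF
NT → TF
GJ → XU
XU → ZP
GF → ZV
QX → ZK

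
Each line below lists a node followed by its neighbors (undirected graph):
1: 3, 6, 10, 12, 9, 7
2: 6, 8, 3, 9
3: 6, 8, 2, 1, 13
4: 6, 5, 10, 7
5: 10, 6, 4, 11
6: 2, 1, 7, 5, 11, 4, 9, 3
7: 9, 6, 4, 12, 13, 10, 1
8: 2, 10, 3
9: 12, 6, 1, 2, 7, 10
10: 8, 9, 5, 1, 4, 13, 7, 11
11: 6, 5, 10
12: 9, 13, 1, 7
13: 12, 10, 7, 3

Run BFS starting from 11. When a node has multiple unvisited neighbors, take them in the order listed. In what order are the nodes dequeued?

11 -> 6 -> 5 -> 10 -> 2 -> 1 -> 7 -> 4 -> 9 -> 3 -> 8 -> 13 -> 12

Visit 11; enqueue 6, 5, 10 → queue [6, 5, 10]
Visit 6; enqueue 2, 1, 7, 4, 9, 3 → queue [5, 10, 2, 1, 7, 4, 9, 3]
Visit 5 → queue [10, 2, 1, 7, 4, 9, 3]
Visit 10; enqueue 8, 13 → queue [2, 1, 7, 4, 9, 3, 8, 13]
Visit 2 → queue [1, 7, 4, 9, 3, 8, 13]
Visit 1; enqueue 12 → queue [7, 4, 9, 3, 8, 13, 12]
Visit 7 → queue [4, 9, 3, 8, 13, 12]
Visit 4 → queue [9, 3, 8, 13, 12]
Visit 9 → queue [3, 8, 13, 12]
Visit 3 → queue [8, 13, 12]
Visit 8 → queue [13, 12]
Visit 13 → queue [12]
Visit 12 → queue []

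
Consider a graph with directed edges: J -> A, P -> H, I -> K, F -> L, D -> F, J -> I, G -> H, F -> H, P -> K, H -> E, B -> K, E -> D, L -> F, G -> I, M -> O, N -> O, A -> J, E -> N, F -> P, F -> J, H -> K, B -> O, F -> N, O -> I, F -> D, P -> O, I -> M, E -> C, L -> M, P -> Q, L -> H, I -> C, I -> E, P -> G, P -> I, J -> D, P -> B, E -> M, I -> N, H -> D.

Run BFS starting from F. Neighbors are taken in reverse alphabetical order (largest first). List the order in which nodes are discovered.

Visit F; enqueue P, N, L, J, H, D → queue [P, N, L, J, H, D]
Visit P; enqueue Q, O, K, I, G, B → queue [N, L, J, H, D, Q, O, K, I, G, B]
Visit N → queue [L, J, H, D, Q, O, K, I, G, B]
Visit L; enqueue M → queue [J, H, D, Q, O, K, I, G, B, M]
Visit J; enqueue A → queue [H, D, Q, O, K, I, G, B, M, A]
Visit H; enqueue E → queue [D, Q, O, K, I, G, B, M, A, E]
Visit D → queue [Q, O, K, I, G, B, M, A, E]
Visit Q → queue [O, K, I, G, B, M, A, E]
Visit O → queue [K, I, G, B, M, A, E]
Visit K → queue [I, G, B, M, A, E]
Visit I; enqueue C → queue [G, B, M, A, E, C]
Visit G → queue [B, M, A, E, C]
Visit B → queue [M, A, E, C]
Visit M → queue [A, E, C]
Visit A → queue [E, C]
Visit E → queue [C]
Visit C → queue []

F, P, N, L, J, H, D, Q, O, K, I, G, B, M, A, E, C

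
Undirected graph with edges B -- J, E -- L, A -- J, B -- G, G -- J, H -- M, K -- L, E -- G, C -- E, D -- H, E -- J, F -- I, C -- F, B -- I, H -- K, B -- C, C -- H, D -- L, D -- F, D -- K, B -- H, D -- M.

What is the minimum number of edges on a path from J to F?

Level 0: J
Level 1: A, B, E, G
Level 2: C, H, I, L
Level 3: D, F, K, M
F first appears at level 3.

3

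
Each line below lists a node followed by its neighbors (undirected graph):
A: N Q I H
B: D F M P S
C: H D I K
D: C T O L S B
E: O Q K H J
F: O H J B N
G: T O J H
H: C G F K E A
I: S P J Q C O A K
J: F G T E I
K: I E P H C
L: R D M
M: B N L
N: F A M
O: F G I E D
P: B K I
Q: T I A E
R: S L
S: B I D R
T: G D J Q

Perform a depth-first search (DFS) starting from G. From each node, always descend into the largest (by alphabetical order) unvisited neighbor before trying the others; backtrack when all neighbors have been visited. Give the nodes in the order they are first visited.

Visit G
G → T
T → Q
Q → I
I → S
S → R
R → L
L → M
M → N
N → F
F → O
O → E
E → K
K → P
P → B
B → D
D → C
C → H
H → A
E → J

G, T, Q, I, S, R, L, M, N, F, O, E, K, P, B, D, C, H, A, J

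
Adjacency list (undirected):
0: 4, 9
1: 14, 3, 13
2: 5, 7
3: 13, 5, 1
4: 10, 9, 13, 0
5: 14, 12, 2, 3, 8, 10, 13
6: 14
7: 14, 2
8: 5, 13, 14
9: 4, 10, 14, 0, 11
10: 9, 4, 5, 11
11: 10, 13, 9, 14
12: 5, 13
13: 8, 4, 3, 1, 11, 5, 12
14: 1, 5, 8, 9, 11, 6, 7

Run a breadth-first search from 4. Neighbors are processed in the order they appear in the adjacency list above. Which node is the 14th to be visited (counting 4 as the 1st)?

6

Visit 4; enqueue 10, 9, 13, 0 → queue [10, 9, 13, 0]
Visit 10; enqueue 5, 11 → queue [9, 13, 0, 5, 11]
Visit 9; enqueue 14 → queue [13, 0, 5, 11, 14]
Visit 13; enqueue 8, 3, 1, 12 → queue [0, 5, 11, 14, 8, 3, 1, 12]
Visit 0 → queue [5, 11, 14, 8, 3, 1, 12]
Visit 5; enqueue 2 → queue [11, 14, 8, 3, 1, 12, 2]
Visit 11 → queue [14, 8, 3, 1, 12, 2]
Visit 14; enqueue 6, 7 → queue [8, 3, 1, 12, 2, 6, 7]
Visit 8 → queue [3, 1, 12, 2, 6, 7]
Visit 3 → queue [1, 12, 2, 6, 7]
Visit 1 → queue [12, 2, 6, 7]
Visit 12 → queue [2, 6, 7]
Visit 2 → queue [6, 7]
Visit 6 → queue [7]
Visit 7 → queue []

Visit order: 4, 10, 9, 13, 0, 5, 11, 14, 8, 3, 1, 12, 2, 6, 7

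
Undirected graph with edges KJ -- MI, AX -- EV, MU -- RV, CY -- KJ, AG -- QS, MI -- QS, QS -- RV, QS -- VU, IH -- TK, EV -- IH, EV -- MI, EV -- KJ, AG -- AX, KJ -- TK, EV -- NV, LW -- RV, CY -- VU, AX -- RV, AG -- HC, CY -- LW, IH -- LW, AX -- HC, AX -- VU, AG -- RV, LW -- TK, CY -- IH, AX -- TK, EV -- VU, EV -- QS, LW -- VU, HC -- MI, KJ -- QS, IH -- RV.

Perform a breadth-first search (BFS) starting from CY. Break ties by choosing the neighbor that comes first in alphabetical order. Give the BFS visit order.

CY -> IH -> KJ -> LW -> VU -> EV -> RV -> TK -> MI -> QS -> AX -> NV -> AG -> MU -> HC

Visit CY; enqueue IH, KJ, LW, VU → queue [IH, KJ, LW, VU]
Visit IH; enqueue EV, RV, TK → queue [KJ, LW, VU, EV, RV, TK]
Visit KJ; enqueue MI, QS → queue [LW, VU, EV, RV, TK, MI, QS]
Visit LW → queue [VU, EV, RV, TK, MI, QS]
Visit VU; enqueue AX → queue [EV, RV, TK, MI, QS, AX]
Visit EV; enqueue NV → queue [RV, TK, MI, QS, AX, NV]
Visit RV; enqueue AG, MU → queue [TK, MI, QS, AX, NV, AG, MU]
Visit TK → queue [MI, QS, AX, NV, AG, MU]
Visit MI; enqueue HC → queue [QS, AX, NV, AG, MU, HC]
Visit QS → queue [AX, NV, AG, MU, HC]
Visit AX → queue [NV, AG, MU, HC]
Visit NV → queue [AG, MU, HC]
Visit AG → queue [MU, HC]
Visit MU → queue [HC]
Visit HC → queue []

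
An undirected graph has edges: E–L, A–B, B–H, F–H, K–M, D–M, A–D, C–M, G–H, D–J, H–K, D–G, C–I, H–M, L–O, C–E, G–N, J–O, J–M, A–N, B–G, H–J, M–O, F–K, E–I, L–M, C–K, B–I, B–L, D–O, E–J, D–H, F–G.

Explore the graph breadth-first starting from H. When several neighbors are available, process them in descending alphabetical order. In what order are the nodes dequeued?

Visit H; enqueue M, K, J, G, F, D, B → queue [M, K, J, G, F, D, B]
Visit M; enqueue O, L, C → queue [K, J, G, F, D, B, O, L, C]
Visit K → queue [J, G, F, D, B, O, L, C]
Visit J; enqueue E → queue [G, F, D, B, O, L, C, E]
Visit G; enqueue N → queue [F, D, B, O, L, C, E, N]
Visit F → queue [D, B, O, L, C, E, N]
Visit D; enqueue A → queue [B, O, L, C, E, N, A]
Visit B; enqueue I → queue [O, L, C, E, N, A, I]
Visit O → queue [L, C, E, N, A, I]
Visit L → queue [C, E, N, A, I]
Visit C → queue [E, N, A, I]
Visit E → queue [N, A, I]
Visit N → queue [A, I]
Visit A → queue [I]
Visit I → queue []

H, M, K, J, G, F, D, B, O, L, C, E, N, A, I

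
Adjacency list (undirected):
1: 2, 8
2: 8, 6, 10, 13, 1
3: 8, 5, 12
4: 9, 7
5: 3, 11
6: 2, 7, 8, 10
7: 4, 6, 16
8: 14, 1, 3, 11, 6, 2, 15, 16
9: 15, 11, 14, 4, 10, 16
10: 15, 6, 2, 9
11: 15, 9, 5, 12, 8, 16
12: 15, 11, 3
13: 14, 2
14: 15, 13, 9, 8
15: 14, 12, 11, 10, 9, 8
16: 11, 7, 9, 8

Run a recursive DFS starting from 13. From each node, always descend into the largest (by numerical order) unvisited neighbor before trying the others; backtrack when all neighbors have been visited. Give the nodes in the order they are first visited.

13, 14, 15, 12, 11, 16, 9, 10, 6, 8, 3, 5, 2, 1, 7, 4

Visit 13
13 → 14
14 → 15
15 → 12
12 → 11
11 → 16
16 → 9
9 → 10
10 → 6
6 → 8
8 → 3
3 → 5
8 → 2
2 → 1
6 → 7
7 → 4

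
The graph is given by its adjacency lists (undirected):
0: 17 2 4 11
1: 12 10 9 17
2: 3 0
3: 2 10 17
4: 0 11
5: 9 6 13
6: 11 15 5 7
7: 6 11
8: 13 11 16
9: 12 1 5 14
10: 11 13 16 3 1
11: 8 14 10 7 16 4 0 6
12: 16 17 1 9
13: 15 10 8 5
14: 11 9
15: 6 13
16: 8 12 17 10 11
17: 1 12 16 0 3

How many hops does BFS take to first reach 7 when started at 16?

Level 0: 16
Level 1: 8, 10, 11, 12, 17
Level 2: 0, 1, 3, 4, 6, 7, 9, 13, 14
Level 3: 2, 5, 15
7 first appears at level 2.

2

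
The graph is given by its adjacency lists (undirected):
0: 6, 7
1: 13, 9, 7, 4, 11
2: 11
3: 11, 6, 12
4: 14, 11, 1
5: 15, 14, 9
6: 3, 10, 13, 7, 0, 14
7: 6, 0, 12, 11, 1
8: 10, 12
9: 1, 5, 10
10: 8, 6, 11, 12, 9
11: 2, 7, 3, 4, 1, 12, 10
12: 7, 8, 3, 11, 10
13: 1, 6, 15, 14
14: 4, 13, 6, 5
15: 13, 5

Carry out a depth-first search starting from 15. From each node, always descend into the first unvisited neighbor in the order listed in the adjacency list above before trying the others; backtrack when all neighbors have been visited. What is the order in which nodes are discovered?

15 → 13 → 1 → 9 → 5 → 14 → 4 → 11 → 2 → 7 → 6 → 3 → 12 → 8 → 10 → 0

Visit 15
15 → 13
13 → 1
1 → 9
9 → 5
5 → 14
14 → 4
4 → 11
11 → 2
11 → 7
7 → 6
6 → 3
3 → 12
12 → 8
8 → 10
6 → 0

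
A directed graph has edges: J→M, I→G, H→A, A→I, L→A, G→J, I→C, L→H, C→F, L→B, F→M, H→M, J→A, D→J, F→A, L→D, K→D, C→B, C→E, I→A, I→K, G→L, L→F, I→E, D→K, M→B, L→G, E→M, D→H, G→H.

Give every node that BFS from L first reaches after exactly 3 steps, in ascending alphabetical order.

Level 0: L
Level 1: A, B, D, F, G, H
Level 2: I, J, K, M
Level 3: C, E

C, E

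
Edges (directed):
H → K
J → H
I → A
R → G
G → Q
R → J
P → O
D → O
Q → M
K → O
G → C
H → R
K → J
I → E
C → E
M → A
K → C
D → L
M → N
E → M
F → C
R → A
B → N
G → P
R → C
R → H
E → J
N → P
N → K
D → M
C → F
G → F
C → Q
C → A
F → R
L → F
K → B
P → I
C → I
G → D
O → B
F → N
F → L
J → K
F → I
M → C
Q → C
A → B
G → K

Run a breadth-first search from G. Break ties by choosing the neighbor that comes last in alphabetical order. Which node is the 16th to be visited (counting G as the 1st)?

Visit G; enqueue Q, P, K, F, D, C → queue [Q, P, K, F, D, C]
Visit Q; enqueue M → queue [P, K, F, D, C, M]
Visit P; enqueue O, I → queue [K, F, D, C, M, O, I]
Visit K; enqueue J, B → queue [F, D, C, M, O, I, J, B]
Visit F; enqueue R, N, L → queue [D, C, M, O, I, J, B, R, N, L]
Visit D → queue [C, M, O, I, J, B, R, N, L]
Visit C; enqueue E, A → queue [M, O, I, J, B, R, N, L, E, A]
Visit M → queue [O, I, J, B, R, N, L, E, A]
Visit O → queue [I, J, B, R, N, L, E, A]
Visit I → queue [J, B, R, N, L, E, A]
Visit J; enqueue H → queue [B, R, N, L, E, A, H]
Visit B → queue [R, N, L, E, A, H]
Visit R → queue [N, L, E, A, H]
Visit N → queue [L, E, A, H]
Visit L → queue [E, A, H]
Visit E → queue [A, H]
Visit A → queue [H]
Visit H → queue []

Visit order: G, Q, P, K, F, D, C, M, O, I, J, B, R, N, L, E, A, H

E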